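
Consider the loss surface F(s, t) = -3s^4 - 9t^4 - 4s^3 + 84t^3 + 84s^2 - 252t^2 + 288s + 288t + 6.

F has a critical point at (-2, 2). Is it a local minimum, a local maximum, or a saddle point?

local minimum

The mixed partial ∂²F/∂s∂t is 0, so the Hessian at any point is diag(F_ss, F_tt) = diag(12(-3s^2 - 2s + 14), 36(-3t^2 + 14t - 14)).
At (-2, 2): H = diag(72, 72).
Both eigenvalues are positive, so H is positive definite: a local minimum.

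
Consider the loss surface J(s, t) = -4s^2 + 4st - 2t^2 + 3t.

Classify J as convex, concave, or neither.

J is quadratic, so its Hessian is the constant matrix H = [[-8, 4], [4, -4]].
det(H) = 16, tr(H) = -12.
det(H) > 0 and tr(H) < 0, so H is negative definite everywhere: concave.

concave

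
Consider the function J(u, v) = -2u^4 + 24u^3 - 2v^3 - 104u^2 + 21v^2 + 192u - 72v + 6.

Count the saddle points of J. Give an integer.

J separates as a function of u plus a function of v, so ∇J=0 decouples.
∂J/∂u = -8(u - 4)(u - 3)(u - 2) = 0 at u ∈ {2, 3, 4}; ∂J/∂v = -6(v - 4)(v - 3) = 0 at v ∈ {3, 4}.
The Hessian is diagonal: diag(J_uu, J_vv). Second derivatives: J_uu(2)=-16, J_uu(3)=8, J_uu(4)=-16; J_vv(3)=6, J_vv(4)=-6.
Saddle points occur where the two diagonal entries have opposite signs: (2, 3), (3, 4), (4, 3). Count: 3.

3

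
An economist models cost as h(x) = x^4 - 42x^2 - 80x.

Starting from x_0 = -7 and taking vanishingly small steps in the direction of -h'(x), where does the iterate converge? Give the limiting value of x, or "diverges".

h'(x) = 4(x - 5)(x + 1)(x + 4), so h'(-7) = -864.
Gradient descent moves in the -h' direction, i.e. x is increasing.
The nearest critical point in that direction is x = -4, where h'' = 108 > 0 (a local minimum). The iterate converges there.

-4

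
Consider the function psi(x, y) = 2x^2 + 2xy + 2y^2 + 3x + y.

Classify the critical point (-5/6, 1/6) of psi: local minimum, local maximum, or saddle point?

The Hessian of psi is constant: H = [[4, 2], [2, 4]].
det(H) = 4·4 − 2² = 12.
det(H) > 0 and tr(H) = 8 > 0, so H is positive definite and the point is a local minimum.

local minimum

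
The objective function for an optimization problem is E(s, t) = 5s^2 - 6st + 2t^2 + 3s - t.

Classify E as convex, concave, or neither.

convex

E is quadratic, so its Hessian is the constant matrix H = [[10, -6], [-6, 4]].
det(H) = 4, tr(H) = 14.
det(H) > 0 and tr(H) > 0, so H is positive definite everywhere: convex.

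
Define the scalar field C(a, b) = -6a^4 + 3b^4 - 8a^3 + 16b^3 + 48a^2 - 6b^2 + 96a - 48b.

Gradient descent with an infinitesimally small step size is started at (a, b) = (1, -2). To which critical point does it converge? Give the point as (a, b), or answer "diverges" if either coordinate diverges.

(-1, -4)

C is separable, so gradient descent decouples: a follows -∂C/∂a, b follows -∂C/∂b.
∂C/∂a = -24(a - 2)(a + 1)(a + 2); at a=1 this is 144, so a decreases.
∂C/∂b = 12(b - 1)(b + 1)(b + 4); at b=-2 this is 72, so b decreases.
a converges to its nearest critical value -1 (a local min of the a-part); b converges to -4. The iterate converges to (-1, -4).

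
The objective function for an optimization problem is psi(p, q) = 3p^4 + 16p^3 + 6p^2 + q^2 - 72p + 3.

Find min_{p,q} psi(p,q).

psi(p,q) separates as A(p) + B(q) + 3, so its minimum is min A + min B + 3.
A'(p) = 12(p - 1)(p + 2)(p + 3) vanishes at p ∈ {-3, -2, 1}; B'(q) = 2q vanishes at q ∈ {0}.
Local minima of A (where A''>0): A(-3)=81, A(1)=-47. Local minima of B: B(0)=0.
So the global minimum of psi is A(1) + B(0) + 3 = -47 + 0 + 3 = -44, attained at (1, 0).

-44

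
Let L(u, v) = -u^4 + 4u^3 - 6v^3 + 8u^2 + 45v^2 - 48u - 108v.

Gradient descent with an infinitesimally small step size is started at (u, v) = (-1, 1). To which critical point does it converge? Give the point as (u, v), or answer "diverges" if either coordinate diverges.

(2, 2)

L is separable, so gradient descent decouples: u follows -∂L/∂u, v follows -∂L/∂v.
∂L/∂u = -4(u - 3)(u - 2)(u + 2); at u=-1 this is -48, so u increases.
∂L/∂v = -18(v - 3)(v - 2); at v=1 this is -36, so v increases.
u converges to its nearest critical value 2 (a local min of the u-part); v converges to 2. The iterate converges to (2, 2).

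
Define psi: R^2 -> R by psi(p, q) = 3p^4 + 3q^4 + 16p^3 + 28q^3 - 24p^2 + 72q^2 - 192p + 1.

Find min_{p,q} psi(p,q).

psi(p,q) separates as A(p) + B(q) + 1, so its minimum is min A + min B + 1.
A'(p) = 12(p - 2)(p + 2)(p + 4) vanishes at p ∈ {-4, -2, 2}; B'(q) = 12q(q + 3)(q + 4) vanishes at q ∈ {-4, -3, 0}.
Local minima of A (where A''>0): A(-4)=128, A(2)=-304. Local minima of B: B(-4)=128, B(0)=0.
So the global minimum of psi is A(2) + B(0) + 1 = -304 + 0 + 1 = -303, attained at (2, 0).

-303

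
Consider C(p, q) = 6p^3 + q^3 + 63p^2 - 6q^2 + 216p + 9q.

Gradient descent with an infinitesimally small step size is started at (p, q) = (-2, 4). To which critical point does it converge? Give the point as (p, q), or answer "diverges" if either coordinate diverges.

C is separable, so gradient descent decouples: p follows -∂C/∂p, q follows -∂C/∂q.
∂C/∂p = 18(p + 3)(p + 4); at p=-2 this is 36, so p decreases.
∂C/∂q = 3(q - 3)(q - 1); at q=4 this is 9, so q decreases.
p converges to its nearest critical value -3 (a local min of the p-part); q converges to 3. The iterate converges to (-3, 3).

(-3, 3)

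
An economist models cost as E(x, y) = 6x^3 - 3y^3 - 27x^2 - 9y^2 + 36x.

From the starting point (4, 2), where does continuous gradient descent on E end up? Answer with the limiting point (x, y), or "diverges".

diverges

E is separable, so gradient descent decouples: x follows -∂E/∂x, y follows -∂E/∂y.
∂E/∂x = 18(x - 2)(x - 1); at x=4 this is 108, so x decreases.
∂E/∂y = -9y(y + 2); at y=2 this is -72, so y increases.
The y-coordinate has no critical point in that direction and runs off to infinity.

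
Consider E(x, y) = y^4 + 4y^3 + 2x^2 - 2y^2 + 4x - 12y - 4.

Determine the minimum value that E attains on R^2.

E(x,y) separates as P(x) + Q(y) − 4, so its minimum is min P + min Q − 4.
P'(x) = 4x + 4 vanishes at x ∈ {-1}; Q'(y) = 4(y - 1)(y + 1)(y + 3) vanishes at y ∈ {-3, -1, 1}.
Local minima of P (where P''>0): P(-1)=-2. Local minima of Q: Q(-3)=-9, Q(1)=-9.
So the global minimum of E is P(-1) + Q(-3) − 4 = -2 − 9 − 4 = -15, attained at (-1, -3).

-15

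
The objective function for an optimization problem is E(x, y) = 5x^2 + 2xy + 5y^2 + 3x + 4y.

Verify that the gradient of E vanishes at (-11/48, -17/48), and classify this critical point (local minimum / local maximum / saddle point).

local minimum

∇E = (10x + 2y + 3, 2x + 10y + 4); substituting (-11/48, -17/48) gives ∇E = (0, 0), so (-11/48, -17/48) is indeed a critical point.
The Hessian of E is constant: H = [[10, 2], [2, 10]].
det(H) = 10·10 − 2² = 96.
det(H) > 0 and tr(H) = 20 > 0, so H is positive definite and the point is a local minimum.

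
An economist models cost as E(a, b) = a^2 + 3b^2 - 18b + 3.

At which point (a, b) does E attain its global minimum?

E(a,b) separates as P(a) + Q(b) + 3, so its minimum is min P + min Q + 3.
P'(a) = 2a vanishes at a ∈ {0}; Q'(b) = 6b - 18 vanishes at b ∈ {3}.
Local minima of P (where P''>0): P(0)=0. Local minima of Q: Q(3)=-27.
So the global minimum of E is P(0) + Q(3) + 3 = 0 − 27 + 3 = -24, attained at (0, 3).

(0, 3)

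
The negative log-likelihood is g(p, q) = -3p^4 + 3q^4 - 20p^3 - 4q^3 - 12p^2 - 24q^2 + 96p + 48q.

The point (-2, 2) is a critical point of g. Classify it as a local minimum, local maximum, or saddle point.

The mixed partial ∂²g/∂p∂q is 0, so the Hessian at any point is diag(g_pp, g_qq) = diag(-12(3p^2 + 10p + 2), 12(3q^2 - 2q - 4)).
At (-2, 2): H = diag(72, 48).
Both eigenvalues are positive, so H is positive definite: a local minimum.

local minimum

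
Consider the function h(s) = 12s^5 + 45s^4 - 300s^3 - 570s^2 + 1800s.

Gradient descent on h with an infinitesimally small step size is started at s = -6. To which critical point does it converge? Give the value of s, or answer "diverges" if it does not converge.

diverges

h'(s) = 60(s - 3)(s - 1)(s + 2)(s + 5), so h'(-6) = 15120.
Gradient descent moves in the -h' direction, i.e. s is decreasing.
There is no critical point below s=-6, and h' keeps the same sign, so the iterate runs off to −∞.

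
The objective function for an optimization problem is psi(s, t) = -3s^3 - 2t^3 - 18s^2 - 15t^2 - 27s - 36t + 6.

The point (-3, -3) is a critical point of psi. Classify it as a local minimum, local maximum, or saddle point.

local minimum

The mixed partial ∂²psi/∂s∂t is 0, so the Hessian at any point is diag(psi_ss, psi_tt) = diag(-18(s + 2), -6(2t + 5)).
At (-3, -3): H = diag(18, 6).
Both eigenvalues are positive, so H is positive definite: a local minimum.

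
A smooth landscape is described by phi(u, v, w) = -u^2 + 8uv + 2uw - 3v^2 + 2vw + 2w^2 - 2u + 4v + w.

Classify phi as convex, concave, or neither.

phi is quadratic, so its Hessian is the constant matrix H = [[-2, 8, 2], [8, -6, 2], [2, 2, 4]].
Leading principal minors: -2, -52, -112.
Neither pattern holds ⇒ H is indefinite ⇒ neither convex nor concave.

neither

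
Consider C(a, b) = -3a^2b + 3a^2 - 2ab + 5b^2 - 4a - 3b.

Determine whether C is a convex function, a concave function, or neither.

The term -3a^2b is cubic, so the Hessian is not constant.
∂²C/∂a² = -6b + 6, which takes both signs as b varies (negative for sufficiently large b). A diagonal entry of the Hessian changing sign means the Hessian is neither positive- nor negative-semidefinite on all of R^2.

neither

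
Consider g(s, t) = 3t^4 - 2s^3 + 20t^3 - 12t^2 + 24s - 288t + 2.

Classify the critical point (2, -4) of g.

The mixed partial ∂²g/∂s∂t is 0, so the Hessian at any point is diag(g_ss, g_tt) = diag(-12s, 12(3t^2 + 10t - 2)).
At (2, -4): H = diag(-24, 72).
The eigenvalues have opposite signs, so H is indefinite: a saddle point.

saddle point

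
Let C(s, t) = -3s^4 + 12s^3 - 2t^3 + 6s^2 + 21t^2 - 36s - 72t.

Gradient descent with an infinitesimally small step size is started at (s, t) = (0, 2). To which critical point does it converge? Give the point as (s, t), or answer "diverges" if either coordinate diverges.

C is separable, so gradient descent decouples: s follows -∂C/∂s, t follows -∂C/∂t.
∂C/∂s = -12(s - 3)(s - 1)(s + 1); at s=0 this is -36, so s increases.
∂C/∂t = -6(t - 4)(t - 3); at t=2 this is -12, so t increases.
s converges to its nearest critical value 1 (a local min of the s-part); t converges to 3. The iterate converges to (1, 3).

(1, 3)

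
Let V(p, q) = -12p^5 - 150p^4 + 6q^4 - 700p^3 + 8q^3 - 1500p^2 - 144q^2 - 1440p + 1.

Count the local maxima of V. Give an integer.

V separates as a function of p plus a function of q, so ∇V=0 decouples.
∂V/∂p = -60(p + 1)(p + 2)(p + 3)(p + 4) = 0 at p ∈ {-4, -3, -2, -1}; ∂V/∂q = 24q(q - 3)(q + 4) = 0 at q ∈ {-4, 0, 3}.
The Hessian is diagonal: diag(V_pp, V_qq). Second derivatives: V_pp(-4)=360, V_pp(-3)=-120, V_pp(-2)=120, V_pp(-1)=-360; V_qq(-4)=672, V_qq(0)=-288, V_qq(3)=504.
Local maxima occur where both diagonal entries negative: (-3, 0), (-1, 0). Count: 2.

2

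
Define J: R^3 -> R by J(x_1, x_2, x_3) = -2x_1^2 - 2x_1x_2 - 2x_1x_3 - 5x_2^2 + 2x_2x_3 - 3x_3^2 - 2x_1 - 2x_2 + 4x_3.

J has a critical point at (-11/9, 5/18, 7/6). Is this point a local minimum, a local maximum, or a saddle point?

local maximum

The Hessian is constant: H = [[-4, -2, -2], [-2, -10, 2], [-2, 2, -6]].
Leading principal minors: Δ₁ = -4, Δ₂ = 36, Δ₃ = -144.
The minors alternate sign starting negative (−, +, −), so H is negative definite: a local maximum.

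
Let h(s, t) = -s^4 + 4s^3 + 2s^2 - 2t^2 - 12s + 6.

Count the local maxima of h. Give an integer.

2

h separates as a function of s plus a function of t, so ∇h=0 decouples.
∂h/∂s = -4(s - 3)(s - 1)(s + 1) = 0 at s ∈ {-1, 1, 3}; ∂h/∂t = -4t = 0 at t ∈ {0}.
The Hessian is diagonal: diag(h_ss, h_tt). Second derivatives: h_ss(-1)=-32, h_ss(1)=16, h_ss(3)=-32; h_tt(0)=-4.
Local maxima occur where both diagonal entries negative: (-1, 0), (3, 0). Count: 2.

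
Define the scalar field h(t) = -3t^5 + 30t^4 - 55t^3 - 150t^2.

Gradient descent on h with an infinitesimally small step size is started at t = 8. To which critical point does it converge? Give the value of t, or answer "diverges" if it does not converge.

diverges

h'(t) = -15t(t - 5)(t - 4)(t + 1), so h'(8) = -12960.
Gradient descent moves in the -h' direction, i.e. t is increasing.
There is no critical point above t=8, and h' keeps the same sign, so the iterate runs off to +∞.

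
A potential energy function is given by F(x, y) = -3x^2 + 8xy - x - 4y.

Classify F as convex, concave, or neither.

neither

F is quadratic, so its Hessian is the constant matrix H = [[-6, 8], [8, 0]].
det(H) = -64, tr(H) = -6.
det(H) < 0, so H is indefinite: neither convex nor concave.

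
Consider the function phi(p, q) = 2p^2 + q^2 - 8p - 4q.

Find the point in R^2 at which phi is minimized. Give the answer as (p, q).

(2, 2)

phi(p,q) separates as A(p) + B(q), so its minimum is min A + min B.
A'(p) = 4p - 8 vanishes at p ∈ {2}; B'(q) = 2q - 4 vanishes at q ∈ {2}.
Local minima of A (where A''>0): A(2)=-8. Local minima of B: B(2)=-4.
So the global minimum of phi is A(2) + B(2) = -8 − 4 = -12, attained at (2, 2).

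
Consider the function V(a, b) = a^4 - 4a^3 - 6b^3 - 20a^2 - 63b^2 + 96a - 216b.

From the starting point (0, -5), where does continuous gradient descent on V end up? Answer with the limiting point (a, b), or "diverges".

(-3, -4)

V is separable, so gradient descent decouples: a follows -∂V/∂a, b follows -∂V/∂b.
∂V/∂a = 4(a - 4)(a - 2)(a + 3); at a=0 this is 96, so a decreases.
∂V/∂b = -18(b + 3)(b + 4); at b=-5 this is -36, so b increases.
a converges to its nearest critical value -3 (a local min of the a-part); b converges to -4. The iterate converges to (-3, -4).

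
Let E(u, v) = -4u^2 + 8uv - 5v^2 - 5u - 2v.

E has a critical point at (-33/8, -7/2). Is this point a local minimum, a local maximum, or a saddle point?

The Hessian of E is constant: H = [[-8, 8], [8, -10]].
det(H) = (-8)·(-10) − 8² = 16.
det(H) > 0 and tr(H) = -18 < 0, so H is negative definite and the point is a local maximum.

local maximum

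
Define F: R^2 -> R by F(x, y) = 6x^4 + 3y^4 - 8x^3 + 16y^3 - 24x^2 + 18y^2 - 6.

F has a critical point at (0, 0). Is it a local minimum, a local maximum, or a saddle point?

saddle point

The mixed partial ∂²F/∂x∂y is 0, so the Hessian at any point is diag(F_xx, F_yy) = diag(24(3x^2 - 2x - 2), 12(3y^2 + 8y + 3)).
At (0, 0): H = diag(-48, 36).
The eigenvalues have opposite signs, so H is indefinite: a saddle point.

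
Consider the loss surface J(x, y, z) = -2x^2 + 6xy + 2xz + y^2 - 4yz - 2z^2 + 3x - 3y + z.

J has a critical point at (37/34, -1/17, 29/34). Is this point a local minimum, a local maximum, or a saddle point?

The Hessian is constant: H = [[-4, 6, 2], [6, 2, -4], [2, -4, -4]].
Leading principal minors: Δ₁ = -4, Δ₂ = -44, Δ₃ = 136.
The minors fit neither the all-positive nor the alternating-sign pattern, so H is indefinite: a saddle point.

saddle point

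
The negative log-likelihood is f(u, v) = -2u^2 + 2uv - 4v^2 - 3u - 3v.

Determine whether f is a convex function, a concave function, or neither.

concave

f is quadratic, so its Hessian is the constant matrix H = [[-4, 2], [2, -8]].
det(H) = 28, tr(H) = -12.
det(H) > 0 and tr(H) < 0, so H is negative definite everywhere: concave.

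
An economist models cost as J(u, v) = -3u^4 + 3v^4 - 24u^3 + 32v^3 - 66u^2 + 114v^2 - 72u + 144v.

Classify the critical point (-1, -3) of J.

local maximum

The mixed partial ∂²J/∂u∂v is 0, so the Hessian at any point is diag(J_uu, J_vv) = diag(-12(3u^2 + 12u + 11), 12(3v^2 + 16v + 19)).
At (-1, -3): H = diag(-24, -24).
Both eigenvalues are negative, so H is negative definite: a local maximum.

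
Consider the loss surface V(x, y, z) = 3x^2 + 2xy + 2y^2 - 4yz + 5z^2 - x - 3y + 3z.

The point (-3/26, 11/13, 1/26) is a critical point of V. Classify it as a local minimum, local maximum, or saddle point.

The Hessian is constant: H = [[6, 2, 0], [2, 4, -4], [0, -4, 10]].
Leading principal minors: Δ₁ = 6, Δ₂ = 20, Δ₃ = 104.
All leading minors are positive, so H is positive definite: a local minimum.

local minimum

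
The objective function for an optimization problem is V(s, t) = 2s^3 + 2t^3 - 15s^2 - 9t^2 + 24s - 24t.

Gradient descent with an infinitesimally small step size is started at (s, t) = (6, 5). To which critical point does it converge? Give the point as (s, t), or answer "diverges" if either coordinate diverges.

V is separable, so gradient descent decouples: s follows -∂V/∂s, t follows -∂V/∂t.
∂V/∂s = 6(s - 4)(s - 1); at s=6 this is 60, so s decreases.
∂V/∂t = 6(t - 4)(t + 1); at t=5 this is 36, so t decreases.
s converges to its nearest critical value 4 (a local min of the s-part); t converges to 4. The iterate converges to (4, 4).

(4, 4)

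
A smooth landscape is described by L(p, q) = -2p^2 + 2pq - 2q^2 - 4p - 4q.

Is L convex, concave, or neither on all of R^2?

concave

L is quadratic, so its Hessian is the constant matrix H = [[-4, 2], [2, -4]].
det(H) = 12, tr(H) = -8.
det(H) > 0 and tr(H) < 0, so H is negative definite everywhere: concave.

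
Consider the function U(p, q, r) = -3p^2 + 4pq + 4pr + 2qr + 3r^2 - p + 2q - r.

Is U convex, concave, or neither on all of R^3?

U is quadratic, so its Hessian is the constant matrix H = [[-6, 4, 4], [4, 0, 2], [4, 2, 6]].
Leading principal minors: -6, -16, -8.
Neither pattern holds ⇒ H is indefinite ⇒ neither convex nor concave.

neither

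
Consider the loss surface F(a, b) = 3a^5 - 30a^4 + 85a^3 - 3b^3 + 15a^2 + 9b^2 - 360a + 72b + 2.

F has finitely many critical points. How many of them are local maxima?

2

F separates as a function of a plus a function of b, so ∇F=0 decouples.
∂F/∂a = 15(a - 4)(a - 3)(a - 2)(a + 1) = 0 at a ∈ {-1, 2, 3, 4}; ∂F/∂b = -9(b - 4)(b + 2) = 0 at b ∈ {-2, 4}.
The Hessian is diagonal: diag(F_aa, F_bb). Second derivatives: F_aa(-1)=-900, F_aa(2)=90, F_aa(3)=-60, F_aa(4)=150; F_bb(-2)=54, F_bb(4)=-54.
Local maxima occur where both diagonal entries negative: (-1, 4), (3, 4). Count: 2.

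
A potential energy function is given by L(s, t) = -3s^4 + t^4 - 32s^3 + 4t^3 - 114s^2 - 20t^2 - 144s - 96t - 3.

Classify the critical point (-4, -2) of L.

The mixed partial ∂²L/∂s∂t is 0, so the Hessian at any point is diag(L_ss, L_tt) = diag(-12(3s^2 + 16s + 19), 4(3t^2 + 6t - 10)).
At (-4, -2): H = diag(-36, -40).
Both eigenvalues are negative, so H is negative definite: a local maximum.

local maximum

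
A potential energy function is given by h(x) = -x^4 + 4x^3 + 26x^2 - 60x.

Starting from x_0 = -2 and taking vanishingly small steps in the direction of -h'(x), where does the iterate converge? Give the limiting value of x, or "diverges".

h'(x) = -4(x - 5)(x - 1)(x + 3), so h'(-2) = -84.
Gradient descent moves in the -h' direction, i.e. x is increasing.
The nearest critical point in that direction is x = 1, where h'' = 64 > 0 (a local minimum). The iterate converges there.

1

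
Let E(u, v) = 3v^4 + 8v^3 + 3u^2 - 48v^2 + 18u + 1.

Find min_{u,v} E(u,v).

E(u,v) separates as P(u) + Q(v) + 1, so its minimum is min P + min Q + 1.
P'(u) = 6u + 18 vanishes at u ∈ {-3}; Q'(v) = 12v(v - 2)(v + 4) vanishes at v ∈ {-4, 0, 2}.
Local minima of P (where P''>0): P(-3)=-27. Local minima of Q: Q(-4)=-512, Q(2)=-80.
So the global minimum of E is P(-3) + Q(-4) + 1 = -27 − 512 + 1 = -538, attained at (-3, -4).

-538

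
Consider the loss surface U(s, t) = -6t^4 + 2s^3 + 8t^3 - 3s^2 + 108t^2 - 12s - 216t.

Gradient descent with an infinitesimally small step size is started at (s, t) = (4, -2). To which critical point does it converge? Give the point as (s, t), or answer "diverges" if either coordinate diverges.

U is separable, so gradient descent decouples: s follows -∂U/∂s, t follows -∂U/∂t.
∂U/∂s = 6(s - 2)(s + 1); at s=4 this is 60, so s decreases.
∂U/∂t = -24(t - 3)(t - 1)(t + 3); at t=-2 this is -360, so t increases.
s converges to its nearest critical value 2 (a local min of the s-part); t converges to 1. The iterate converges to (2, 1).

(2, 1)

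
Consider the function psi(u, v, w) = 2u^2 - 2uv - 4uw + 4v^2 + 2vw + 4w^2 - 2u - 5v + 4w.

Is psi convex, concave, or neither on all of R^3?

psi is quadratic, so its Hessian is the constant matrix H = [[4, -2, -4], [-2, 8, 2], [-4, 2, 8]].
Leading principal minors: 4, 28, 112.
All positive ⇒ H ≻ 0 ⇒ convex.

convex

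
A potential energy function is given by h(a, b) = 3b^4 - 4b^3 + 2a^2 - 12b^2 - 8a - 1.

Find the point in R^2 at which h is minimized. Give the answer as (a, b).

(2, 2)

h(a,b) separates as P(a) + Q(b) − 1, so its minimum is min P + min Q − 1.
P'(a) = 4a - 8 vanishes at a ∈ {2}; Q'(b) = 12b(b - 2)(b + 1) vanishes at b ∈ {-1, 0, 2}.
Local minima of P (where P''>0): P(2)=-8. Local minima of Q: Q(-1)=-5, Q(2)=-32.
So the global minimum of h is P(2) + Q(2) − 1 = -8 − 32 − 1 = -41, attained at (2, 2).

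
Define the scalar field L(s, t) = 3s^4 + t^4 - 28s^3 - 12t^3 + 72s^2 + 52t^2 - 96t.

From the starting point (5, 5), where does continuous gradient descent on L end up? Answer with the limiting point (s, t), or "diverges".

(4, 4)

L is separable, so gradient descent decouples: s follows -∂L/∂s, t follows -∂L/∂t.
∂L/∂s = 12s(s - 4)(s - 3); at s=5 this is 120, so s decreases.
∂L/∂t = 4(t - 4)(t - 3)(t - 2); at t=5 this is 24, so t decreases.
s converges to its nearest critical value 4 (a local min of the s-part); t converges to 4. The iterate converges to (4, 4).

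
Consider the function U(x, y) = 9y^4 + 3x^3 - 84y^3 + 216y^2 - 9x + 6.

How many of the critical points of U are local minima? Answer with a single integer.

U separates as a function of x plus a function of y, so ∇U=0 decouples.
∂U/∂x = 9(x - 1)(x + 1) = 0 at x ∈ {-1, 1}; ∂U/∂y = 36y(y - 4)(y - 3) = 0 at y ∈ {0, 3, 4}.
The Hessian is diagonal: diag(U_xx, U_yy). Second derivatives: U_xx(-1)=-18, U_xx(1)=18; U_yy(0)=432, U_yy(3)=-108, U_yy(4)=144.
Local minima occur where both diagonal entries positive: (1, 0), (1, 4). Count: 2.

2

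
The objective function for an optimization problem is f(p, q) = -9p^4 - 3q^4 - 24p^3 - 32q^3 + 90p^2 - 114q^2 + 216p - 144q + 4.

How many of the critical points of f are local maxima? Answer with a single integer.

f separates as a function of p plus a function of q, so ∇f=0 decouples.
∂f/∂p = -36(p - 2)(p + 1)(p + 3) = 0 at p ∈ {-3, -1, 2}; ∂f/∂q = -12(q + 1)(q + 3)(q + 4) = 0 at q ∈ {-4, -3, -1}.
The Hessian is diagonal: diag(f_pp, f_qq). Second derivatives: f_pp(-3)=-360, f_pp(-1)=216, f_pp(2)=-540; f_qq(-4)=-36, f_qq(-3)=24, f_qq(-1)=-72.
Local maxima occur where both diagonal entries negative: (-3, -4), (-3, -1), (2, -4), (2, -1). Count: 4.

4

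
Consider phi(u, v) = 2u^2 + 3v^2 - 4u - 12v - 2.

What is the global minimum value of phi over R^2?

-16

phi(u,v) separates as P(u) + Q(v) − 2, so its minimum is min P + min Q − 2.
P'(u) = 4u - 4 vanishes at u ∈ {1}; Q'(v) = 6v - 12 vanishes at v ∈ {2}.
Local minima of P (where P''>0): P(1)=-2. Local minima of Q: Q(2)=-12.
So the global minimum of phi is P(1) + Q(2) − 2 = -2 − 12 − 2 = -16, attained at (1, 2).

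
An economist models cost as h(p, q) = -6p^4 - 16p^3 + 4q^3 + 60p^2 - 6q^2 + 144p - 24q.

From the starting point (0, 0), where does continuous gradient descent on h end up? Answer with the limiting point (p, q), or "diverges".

(-1, 2)

h is separable, so gradient descent decouples: p follows -∂h/∂p, q follows -∂h/∂q.
∂h/∂p = -24(p - 2)(p + 1)(p + 3); at p=0 this is 144, so p decreases.
∂h/∂q = 12(q - 2)(q + 1); at q=0 this is -24, so q increases.
p converges to its nearest critical value -1 (a local min of the p-part); q converges to 2. The iterate converges to (-1, 2).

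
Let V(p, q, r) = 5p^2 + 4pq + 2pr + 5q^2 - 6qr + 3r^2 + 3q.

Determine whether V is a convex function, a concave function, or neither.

V is quadratic, so its Hessian is the constant matrix H = [[10, 4, 2], [4, 10, -6], [2, -6, 6]].
Leading principal minors: 10, 84, 8.
All positive ⇒ H ≻ 0 ⇒ convex.

convex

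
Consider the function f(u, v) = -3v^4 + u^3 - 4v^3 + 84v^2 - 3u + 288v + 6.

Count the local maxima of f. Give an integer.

2

f separates as a function of u plus a function of v, so ∇f=0 decouples.
∂f/∂u = 3(u - 1)(u + 1) = 0 at u ∈ {-1, 1}; ∂f/∂v = -12(v - 4)(v + 2)(v + 3) = 0 at v ∈ {-3, -2, 4}.
The Hessian is diagonal: diag(f_uu, f_vv). Second derivatives: f_uu(-1)=-6, f_uu(1)=6; f_vv(-3)=-84, f_vv(-2)=72, f_vv(4)=-504.
Local maxima occur where both diagonal entries negative: (-1, -3), (-1, 4). Count: 2.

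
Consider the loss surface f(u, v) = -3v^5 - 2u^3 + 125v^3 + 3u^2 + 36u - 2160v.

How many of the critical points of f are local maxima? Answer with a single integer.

f separates as a function of u plus a function of v, so ∇f=0 decouples.
∂f/∂u = -6(u - 3)(u + 2) = 0 at u ∈ {-2, 3}; ∂f/∂v = -15(v - 4)(v - 3)(v + 3)(v + 4) = 0 at v ∈ {-4, -3, 3, 4}.
The Hessian is diagonal: diag(f_uu, f_vv). Second derivatives: f_uu(-2)=30, f_uu(3)=-30; f_vv(-4)=840, f_vv(-3)=-630, f_vv(3)=630, f_vv(4)=-840.
Local maxima occur where both diagonal entries negative: (3, -3), (3, 4). Count: 2.

2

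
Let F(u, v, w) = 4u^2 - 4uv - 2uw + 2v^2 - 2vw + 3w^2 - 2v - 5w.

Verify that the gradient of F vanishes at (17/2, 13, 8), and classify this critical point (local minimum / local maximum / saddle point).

local minimum

∇F = (8u - 4v - 2w, -4u + 4v - 2w - 2, -2u - 2v + 6w - 5); substituting (17/2, 13, 8) gives ∇F = (0, 0, 0), so (17/2, 13, 8) is indeed a critical point.
The Hessian is constant: H = [[8, -4, -2], [-4, 4, -2], [-2, -2, 6]].
Leading principal minors: Δ₁ = 8, Δ₂ = 16, Δ₃ = 16.
All leading minors are positive, so H is positive definite: a local minimum.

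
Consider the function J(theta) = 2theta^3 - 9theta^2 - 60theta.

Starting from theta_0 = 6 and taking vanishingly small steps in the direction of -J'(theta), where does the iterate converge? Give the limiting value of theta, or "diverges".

5

J'(theta) = 6(theta - 5)(theta + 2), so J'(6) = 48.
Gradient descent moves in the -J' direction, i.e. theta is decreasing.
The nearest critical point in that direction is theta = 5, where J'' = 42 > 0 (a local minimum). The iterate converges there.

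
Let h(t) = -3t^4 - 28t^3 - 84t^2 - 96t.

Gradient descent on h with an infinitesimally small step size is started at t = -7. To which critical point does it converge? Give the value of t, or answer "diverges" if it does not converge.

h'(t) = -12(t + 1)(t + 2)(t + 4), so h'(-7) = 1080.
Gradient descent moves in the -h' direction, i.e. t is decreasing.
There is no critical point below t=-7, and h' keeps the same sign, so the iterate runs off to −∞.

diverges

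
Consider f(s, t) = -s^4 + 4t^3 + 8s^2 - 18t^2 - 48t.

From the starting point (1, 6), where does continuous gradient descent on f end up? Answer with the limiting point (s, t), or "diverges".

f is separable, so gradient descent decouples: s follows -∂f/∂s, t follows -∂f/∂t.
∂f/∂s = -4s(s - 2)(s + 2); at s=1 this is 12, so s decreases.
∂f/∂t = 12(t - 4)(t + 1); at t=6 this is 168, so t decreases.
s converges to its nearest critical value 0 (a local min of the s-part); t converges to 4. The iterate converges to (0, 4).

(0, 4)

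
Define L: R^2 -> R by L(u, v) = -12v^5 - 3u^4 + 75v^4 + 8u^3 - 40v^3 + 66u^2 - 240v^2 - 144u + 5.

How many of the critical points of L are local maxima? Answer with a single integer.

L separates as a function of u plus a function of v, so ∇L=0 decouples.
∂L/∂u = -12(u - 4)(u - 1)(u + 3) = 0 at u ∈ {-3, 1, 4}; ∂L/∂v = -60v(v - 4)(v - 2)(v + 1) = 0 at v ∈ {-1, 0, 2, 4}.
The Hessian is diagonal: diag(L_uu, L_vv). Second derivatives: L_uu(-3)=-336, L_uu(1)=144, L_uu(4)=-252; L_vv(-1)=900, L_vv(0)=-480, L_vv(2)=720, L_vv(4)=-2400.
Local maxima occur where both diagonal entries negative: (-3, 0), (-3, 4), (4, 0), (4, 4). Count: 4.

4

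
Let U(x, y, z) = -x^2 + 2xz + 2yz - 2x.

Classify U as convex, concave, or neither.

neither

U is quadratic, so its Hessian is the constant matrix H = [[-2, 0, 2], [0, 0, 2], [2, 2, 0]].
Leading principal minors: -2, 0, 8.
Neither pattern holds ⇒ H is indefinite ⇒ neither convex nor concave.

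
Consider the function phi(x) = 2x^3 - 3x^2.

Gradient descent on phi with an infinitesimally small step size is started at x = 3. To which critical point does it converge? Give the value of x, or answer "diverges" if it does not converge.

phi'(x) = 6x(x - 1), so phi'(3) = 36.
Gradient descent moves in the -phi' direction, i.e. x is decreasing.
The nearest critical point in that direction is x = 1, where phi'' = 6 > 0 (a local minimum). The iterate converges there.

1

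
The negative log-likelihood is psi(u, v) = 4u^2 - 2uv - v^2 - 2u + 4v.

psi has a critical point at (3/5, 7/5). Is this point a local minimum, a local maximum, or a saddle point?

The Hessian of psi is constant: H = [[8, -2], [-2, -2]].
det(H) = 8·(-2) − (-2)² = -20.
Since det(H) < 0, H is indefinite and the critical point is a saddle point.

saddle point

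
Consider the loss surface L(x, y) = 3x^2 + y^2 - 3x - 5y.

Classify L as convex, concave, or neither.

convex

L is quadratic, so its Hessian is the constant matrix H = [[6, 0], [0, 2]].
det(H) = 12, tr(H) = 8.
det(H) > 0 and tr(H) > 0, so H is positive definite everywhere: convex.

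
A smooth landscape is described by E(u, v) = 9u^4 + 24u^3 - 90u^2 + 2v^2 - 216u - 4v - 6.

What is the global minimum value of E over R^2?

-464

E(u,v) separates as P(u) + Q(v) − 6, so its minimum is min P + min Q − 6.
P'(u) = 36(u - 2)(u + 1)(u + 3) vanishes at u ∈ {-3, -1, 2}; Q'(v) = 4v - 4 vanishes at v ∈ {1}.
Local minima of P (where P''>0): P(-3)=-81, P(2)=-456. Local minima of Q: Q(1)=-2.
So the global minimum of E is P(2) + Q(1) − 6 = -456 − 2 − 6 = -464, attained at (2, 1).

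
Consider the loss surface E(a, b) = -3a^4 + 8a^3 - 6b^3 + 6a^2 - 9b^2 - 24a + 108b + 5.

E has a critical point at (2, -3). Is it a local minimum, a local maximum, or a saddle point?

The mixed partial ∂²E/∂a∂b is 0, so the Hessian at any point is diag(E_aa, E_bb) = diag(12(-3a^2 + 4a + 1), -18(2b + 1)).
At (2, -3): H = diag(-36, 90).
The eigenvalues have opposite signs, so H is indefinite: a saddle point.

saddle point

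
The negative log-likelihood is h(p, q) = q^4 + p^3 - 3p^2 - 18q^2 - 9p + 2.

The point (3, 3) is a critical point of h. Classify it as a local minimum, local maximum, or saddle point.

local minimum

The mixed partial ∂²h/∂p∂q is 0, so the Hessian at any point is diag(h_pp, h_qq) = diag(6(p - 1), 12(q^2 - 3)).
At (3, 3): H = diag(12, 72).
Both eigenvalues are positive, so H is positive definite: a local minimum.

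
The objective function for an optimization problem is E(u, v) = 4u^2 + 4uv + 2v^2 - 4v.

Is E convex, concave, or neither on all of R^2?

E is quadratic, so its Hessian is the constant matrix H = [[8, 4], [4, 4]].
det(H) = 16, tr(H) = 12.
det(H) > 0 and tr(H) > 0, so H is positive definite everywhere: convex.

convex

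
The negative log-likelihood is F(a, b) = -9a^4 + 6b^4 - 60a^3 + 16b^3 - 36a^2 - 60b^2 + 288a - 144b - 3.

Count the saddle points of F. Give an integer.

F separates as a function of a plus a function of b, so ∇F=0 decouples.
∂F/∂a = -36(a - 1)(a + 2)(a + 4) = 0 at a ∈ {-4, -2, 1}; ∂F/∂b = 24(b - 2)(b + 1)(b + 3) = 0 at b ∈ {-3, -1, 2}.
The Hessian is diagonal: diag(F_aa, F_bb). Second derivatives: F_aa(-4)=-360, F_aa(-2)=216, F_aa(1)=-540; F_bb(-3)=240, F_bb(-1)=-144, F_bb(2)=360.
Saddle points occur where the two diagonal entries have opposite signs: (-4, -3), (-4, 2), (-2, -1), (1, -3), (1, 2). Count: 5.

5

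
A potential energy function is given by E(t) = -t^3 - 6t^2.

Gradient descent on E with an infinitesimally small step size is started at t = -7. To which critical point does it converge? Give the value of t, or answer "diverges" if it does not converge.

-4

E'(t) = -3t(t + 4), so E'(-7) = -63.
Gradient descent moves in the -E' direction, i.e. t is increasing.
The nearest critical point in that direction is t = -4, where E'' = 12 > 0 (a local minimum). The iterate converges there.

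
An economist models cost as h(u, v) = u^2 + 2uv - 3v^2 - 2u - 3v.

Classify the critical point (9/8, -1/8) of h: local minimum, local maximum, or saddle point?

saddle point

The Hessian of h is constant: H = [[2, 2], [2, -6]].
det(H) = 2·(-6) − 2² = -16.
Since det(H) < 0, H is indefinite and the critical point is a saddle point.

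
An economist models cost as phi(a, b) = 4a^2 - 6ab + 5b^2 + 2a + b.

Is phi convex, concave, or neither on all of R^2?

phi is quadratic, so its Hessian is the constant matrix H = [[8, -6], [-6, 10]].
det(H) = 44, tr(H) = 18.
det(H) > 0 and tr(H) > 0, so H is positive definite everywhere: convex.

convex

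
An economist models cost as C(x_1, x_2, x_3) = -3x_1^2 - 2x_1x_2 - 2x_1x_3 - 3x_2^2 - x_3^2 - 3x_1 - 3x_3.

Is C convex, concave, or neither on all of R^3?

C is quadratic, so its Hessian is the constant matrix H = [[-6, -2, -2], [-2, -6, 0], [-2, 0, -2]].
Leading principal minors: -6, 32, -40.
Signs alternate −, +, − ⇒ H ≺ 0 ⇒ concave.

concave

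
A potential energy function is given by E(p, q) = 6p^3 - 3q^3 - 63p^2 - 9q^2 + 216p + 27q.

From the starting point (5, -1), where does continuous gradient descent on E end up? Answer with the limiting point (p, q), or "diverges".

E is separable, so gradient descent decouples: p follows -∂E/∂p, q follows -∂E/∂q.
∂E/∂p = 18(p - 4)(p - 3); at p=5 this is 36, so p decreases.
∂E/∂q = -9(q - 1)(q + 3); at q=-1 this is 36, so q decreases.
p converges to its nearest critical value 4 (a local min of the p-part); q converges to -3. The iterate converges to (4, -3).

(4, -3)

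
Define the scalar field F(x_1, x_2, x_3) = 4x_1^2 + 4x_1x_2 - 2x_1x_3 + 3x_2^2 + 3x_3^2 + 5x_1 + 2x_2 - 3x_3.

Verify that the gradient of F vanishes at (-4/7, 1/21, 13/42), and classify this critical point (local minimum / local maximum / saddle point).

local minimum

∇F = (8x_1 + 4x_2 - 2x_3 + 5, 4x_1 + 6x_2 + 2, -2x_1 + 6x_3 - 3); substituting (-4/7, 1/21, 13/42) gives ∇F = (0, 0, 0), so (-4/7, 1/21, 13/42) is indeed a critical point.
The Hessian is constant: H = [[8, 4, -2], [4, 6, 0], [-2, 0, 6]].
Leading principal minors: Δ₁ = 8, Δ₂ = 32, Δ₃ = 168.
All leading minors are positive, so H is positive definite: a local minimum.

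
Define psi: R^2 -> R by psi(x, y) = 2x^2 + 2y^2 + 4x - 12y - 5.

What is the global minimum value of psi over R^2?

psi(x,y) separates as P(x) + Q(y) − 5, so its minimum is min P + min Q − 5.
P'(x) = 4x + 4 vanishes at x ∈ {-1}; Q'(y) = 4y - 12 vanishes at y ∈ {3}.
Local minima of P (where P''>0): P(-1)=-2. Local minima of Q: Q(3)=-18.
So the global minimum of psi is P(-1) + Q(3) − 5 = -2 − 18 − 5 = -25, attained at (-1, 3).

-25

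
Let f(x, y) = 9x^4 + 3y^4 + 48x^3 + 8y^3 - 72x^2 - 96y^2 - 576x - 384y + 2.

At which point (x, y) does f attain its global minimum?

f(x,y) separates as P(x) + Q(y) + 2, so its minimum is min P + min Q + 2.
P'(x) = 36(x - 2)(x + 2)(x + 4) vanishes at x ∈ {-4, -2, 2}; Q'(y) = 12(y - 4)(y + 2)(y + 4) vanishes at y ∈ {-4, -2, 4}.
Local minima of P (where P''>0): P(-4)=384, P(2)=-912. Local minima of Q: Q(-4)=256, Q(4)=-1792.
So the global minimum of f is P(2) + Q(4) + 2 = -912 − 1792 + 2 = -2702, attained at (2, 4).

(2, 4)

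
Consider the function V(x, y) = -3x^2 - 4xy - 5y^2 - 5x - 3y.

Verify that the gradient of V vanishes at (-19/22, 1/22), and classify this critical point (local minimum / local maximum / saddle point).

∇V = (-6x - 4y - 5, -4x - 10y - 3); substituting (-19/22, 1/22) gives ∇V = (0, 0), so (-19/22, 1/22) is indeed a critical point.
The Hessian of V is constant: H = [[-6, -4], [-4, -10]].
det(H) = (-6)·(-10) − (-4)² = 44.
det(H) > 0 and tr(H) = -16 < 0, so H is negative definite and the point is a local maximum.

local maximum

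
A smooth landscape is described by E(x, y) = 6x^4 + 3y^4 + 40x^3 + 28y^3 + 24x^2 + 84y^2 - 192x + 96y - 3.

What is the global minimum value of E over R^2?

E(x,y) separates as P(x) + Q(y) − 3, so its minimum is min P + min Q − 3.
P'(x) = 24(x - 1)(x + 2)(x + 4) vanishes at x ∈ {-4, -2, 1}; Q'(y) = 12(y + 1)(y + 2)(y + 4) vanishes at y ∈ {-4, -2, -1}.
Local minima of P (where P''>0): P(-4)=128, P(1)=-122. Local minima of Q: Q(-4)=-64, Q(-1)=-37.
So the global minimum of E is P(1) + Q(-4) − 3 = -122 − 64 − 3 = -189, attained at (1, -4).

-189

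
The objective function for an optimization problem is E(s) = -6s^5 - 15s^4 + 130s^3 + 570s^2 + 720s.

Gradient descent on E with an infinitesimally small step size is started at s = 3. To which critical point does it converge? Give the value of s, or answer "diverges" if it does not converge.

-1

E'(s) = -30(s - 4)(s + 1)(s + 2)(s + 3), so E'(3) = 3600.
Gradient descent moves in the -E' direction, i.e. s is decreasing.
The nearest critical point in that direction is s = -1, where E'' = 300 > 0 (a local minimum). The iterate converges there.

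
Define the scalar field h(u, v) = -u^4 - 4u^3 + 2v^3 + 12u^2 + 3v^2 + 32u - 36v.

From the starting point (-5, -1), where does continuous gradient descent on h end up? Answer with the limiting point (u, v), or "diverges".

h is separable, so gradient descent decouples: u follows -∂h/∂u, v follows -∂h/∂v.
∂h/∂u = -4(u - 2)(u + 1)(u + 4); at u=-5 this is 112, so u decreases.
∂h/∂v = 6(v - 2)(v + 3); at v=-1 this is -36, so v increases.
The u-coordinate has no critical point in that direction and runs off to infinity.

diverges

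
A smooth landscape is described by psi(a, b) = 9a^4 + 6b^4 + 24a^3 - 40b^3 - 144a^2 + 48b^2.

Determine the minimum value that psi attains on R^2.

-1792

psi(a,b) separates as P(a) + Q(b), so its minimum is min P + min Q.
P'(a) = 36a(a - 2)(a + 4) vanishes at a ∈ {-4, 0, 2}; Q'(b) = 24b(b - 4)(b - 1) vanishes at b ∈ {0, 1, 4}.
Local minima of P (where P''>0): P(-4)=-1536, P(2)=-240. Local minima of Q: Q(0)=0, Q(4)=-256.
So the global minimum of psi is P(-4) + Q(4) = -1536 − 256 = -1792, attained at (-4, 4).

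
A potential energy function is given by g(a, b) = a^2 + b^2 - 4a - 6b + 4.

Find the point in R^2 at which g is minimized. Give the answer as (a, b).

(2, 3)

g(a,b) separates as P(a) + Q(b) + 4, so its minimum is min P + min Q + 4.
P'(a) = 2a - 4 vanishes at a ∈ {2}; Q'(b) = 2b - 6 vanishes at b ∈ {3}.
Local minima of P (where P''>0): P(2)=-4. Local minima of Q: Q(3)=-9.
So the global minimum of g is P(2) + Q(3) + 4 = -4 − 9 + 4 = -9, attained at (2, 3).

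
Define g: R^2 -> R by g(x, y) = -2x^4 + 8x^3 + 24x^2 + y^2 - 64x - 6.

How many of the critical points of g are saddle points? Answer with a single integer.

g separates as a function of x plus a function of y, so ∇g=0 decouples.
∂g/∂x = -8(x - 4)(x - 1)(x + 2) = 0 at x ∈ {-2, 1, 4}; ∂g/∂y = 2y = 0 at y ∈ {0}.
The Hessian is diagonal: diag(g_xx, g_yy). Second derivatives: g_xx(-2)=-144, g_xx(1)=72, g_xx(4)=-144; g_yy(0)=2.
Saddle points occur where the two diagonal entries have opposite signs: (-2, 0), (4, 0). Count: 2.

2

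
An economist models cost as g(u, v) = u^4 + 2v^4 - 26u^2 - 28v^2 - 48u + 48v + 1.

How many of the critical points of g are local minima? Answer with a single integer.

g separates as a function of u plus a function of v, so ∇g=0 decouples.
∂g/∂u = 4(u - 4)(u + 1)(u + 3) = 0 at u ∈ {-3, -1, 4}; ∂g/∂v = 8(v - 2)(v - 1)(v + 3) = 0 at v ∈ {-3, 1, 2}.
The Hessian is diagonal: diag(g_uu, g_vv). Second derivatives: g_uu(-3)=56, g_uu(-1)=-40, g_uu(4)=140; g_vv(-3)=160, g_vv(1)=-32, g_vv(2)=40.
Local minima occur where both diagonal entries positive: (-3, -3), (-3, 2), (4, -3), (4, 2). Count: 4.

4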